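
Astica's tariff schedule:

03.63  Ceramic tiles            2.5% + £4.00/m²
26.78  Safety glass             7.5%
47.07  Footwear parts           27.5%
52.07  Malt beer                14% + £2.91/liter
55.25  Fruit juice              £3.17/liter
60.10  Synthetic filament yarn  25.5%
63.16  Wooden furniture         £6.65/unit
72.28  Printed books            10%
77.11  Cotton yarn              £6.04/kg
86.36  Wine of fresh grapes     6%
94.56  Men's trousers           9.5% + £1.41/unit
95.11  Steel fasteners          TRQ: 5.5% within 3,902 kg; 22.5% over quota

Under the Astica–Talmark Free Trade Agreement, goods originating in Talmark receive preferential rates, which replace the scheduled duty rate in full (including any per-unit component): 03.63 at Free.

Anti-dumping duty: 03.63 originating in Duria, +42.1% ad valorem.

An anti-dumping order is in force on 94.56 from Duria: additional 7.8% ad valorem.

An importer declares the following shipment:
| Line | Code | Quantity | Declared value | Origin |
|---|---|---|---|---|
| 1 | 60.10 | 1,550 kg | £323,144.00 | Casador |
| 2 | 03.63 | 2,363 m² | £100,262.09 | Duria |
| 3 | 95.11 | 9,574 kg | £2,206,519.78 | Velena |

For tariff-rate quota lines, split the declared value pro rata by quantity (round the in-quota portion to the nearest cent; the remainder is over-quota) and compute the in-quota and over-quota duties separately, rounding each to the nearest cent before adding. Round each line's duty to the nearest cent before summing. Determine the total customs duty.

£480,157.59

Line 1 (60.10, Casador, 1,550 kg, £323,144.00):
Base rate for 60.10 is 25.5%.
Duty = £323,144.00 × 25.5% = £82,401.72.
Line 2 (03.63, Duria, 2,363 m², £100,262.09):
Base rate for 03.63 is 2.5% + £4.00/m².
03.63 has an FTA preferential rate, but origin Duria is not Talmark; base rate stands.
Additional duty on 03.63 from Duria: +42.1%. Applied ad valorem rate: 2.5% + 42.1% = 44.6%.
Duty = £100,262.09 × 44.6% + 2,363 × £4.00 = £54,168.89.
Line 3 (95.11, Velena, 9,574 kg, £2,206,519.78):
Code 95.11 is under a tariff-rate quota (threshold 3,902 kg). In-quota: 3,902 kg at 5.5%; over-quota: 5,672 kg at 22.5%.
Pro-rata value split: in-quota = £2,206,519.78 × 3,902/9,574 = £899,293.94; over-quota = £2,206,519.78 − £899,293.94 = £1,307,225.84.
In-quota duty = £899,293.94 × 5.5% = £49,461.17. Over-quota duty = £1,307,225.84 × 22.5% = £294,125.81.
Line duty = £49,461.17 + £294,125.81 = £343,586.98.
Total = £82,401.72 + £54,168.89 + £343,586.98 = £480,157.59.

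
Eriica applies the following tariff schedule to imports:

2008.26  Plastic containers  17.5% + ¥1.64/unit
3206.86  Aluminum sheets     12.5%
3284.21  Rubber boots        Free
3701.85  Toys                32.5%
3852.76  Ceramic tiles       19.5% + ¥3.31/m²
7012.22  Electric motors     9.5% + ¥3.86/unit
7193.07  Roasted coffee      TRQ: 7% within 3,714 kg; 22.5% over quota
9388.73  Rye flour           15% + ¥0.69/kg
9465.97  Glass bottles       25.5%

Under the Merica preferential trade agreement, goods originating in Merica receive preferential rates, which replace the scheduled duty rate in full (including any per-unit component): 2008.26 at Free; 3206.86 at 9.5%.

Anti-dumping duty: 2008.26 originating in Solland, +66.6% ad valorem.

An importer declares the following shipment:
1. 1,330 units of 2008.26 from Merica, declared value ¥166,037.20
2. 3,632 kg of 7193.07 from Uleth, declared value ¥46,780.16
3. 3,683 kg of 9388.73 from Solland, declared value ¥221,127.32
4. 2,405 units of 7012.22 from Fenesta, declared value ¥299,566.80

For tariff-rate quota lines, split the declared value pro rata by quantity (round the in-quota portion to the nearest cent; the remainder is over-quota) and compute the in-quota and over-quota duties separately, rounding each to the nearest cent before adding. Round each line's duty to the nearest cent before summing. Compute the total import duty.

¥76,727.13

Line 1 (2008.26, Merica, 1,330 units, ¥166,037.20):
Base rate for 2008.26 is 17.5% + ¥1.64/unit.
Origin Merica qualifies under the Eriica–Merica agreement and 2008.26 is covered: preferential rate Free applies instead.
The additional-duty order on 2008.26 targets Solland, not Merica; it does not apply.
Duty = ¥166,037.20 × 0% = ¥0.00.
Line 2 (7193.07, Uleth, 3,632 kg, ¥46,780.16):
Code 7193.07 is under a tariff-rate quota (threshold 3,714 kg). Quantity 3,632 kg is within the quota, so the in-quota rate 7% applies to the full value.
Duty = ¥46,780.16 × 7% = ¥3,274.61.
Line 3 (9388.73, Solland, 3,683 kg, ¥221,127.32):
Base rate for 9388.73 is 15% + ¥0.69/kg.
Duty = ¥221,127.32 × 15% + 3,683 × ¥0.69 = ¥35,710.37.
Line 4 (7012.22, Fenesta, 2,405 units, ¥299,566.80):
Base rate for 7012.22 is 9.5% + ¥3.86/unit.
Duty = ¥299,566.80 × 9.5% + 2,405 × ¥3.86 = ¥37,742.15.
Total = ¥0.00 + ¥3,274.61 + ¥35,710.37 + ¥37,742.15 = ¥76,727.13.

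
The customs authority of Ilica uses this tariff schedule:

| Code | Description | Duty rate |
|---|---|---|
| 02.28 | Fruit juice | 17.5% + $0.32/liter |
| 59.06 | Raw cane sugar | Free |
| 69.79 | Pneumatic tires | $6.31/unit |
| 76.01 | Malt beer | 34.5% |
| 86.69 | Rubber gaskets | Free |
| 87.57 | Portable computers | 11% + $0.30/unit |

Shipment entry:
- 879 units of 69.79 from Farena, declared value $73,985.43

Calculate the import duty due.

$5,546.49

Line 1 (69.79, Farena, 879 units, $73,985.43):
Base rate for 69.79 is $6.31/unit.
Duty = 879 × $6.31 = $5,546.49.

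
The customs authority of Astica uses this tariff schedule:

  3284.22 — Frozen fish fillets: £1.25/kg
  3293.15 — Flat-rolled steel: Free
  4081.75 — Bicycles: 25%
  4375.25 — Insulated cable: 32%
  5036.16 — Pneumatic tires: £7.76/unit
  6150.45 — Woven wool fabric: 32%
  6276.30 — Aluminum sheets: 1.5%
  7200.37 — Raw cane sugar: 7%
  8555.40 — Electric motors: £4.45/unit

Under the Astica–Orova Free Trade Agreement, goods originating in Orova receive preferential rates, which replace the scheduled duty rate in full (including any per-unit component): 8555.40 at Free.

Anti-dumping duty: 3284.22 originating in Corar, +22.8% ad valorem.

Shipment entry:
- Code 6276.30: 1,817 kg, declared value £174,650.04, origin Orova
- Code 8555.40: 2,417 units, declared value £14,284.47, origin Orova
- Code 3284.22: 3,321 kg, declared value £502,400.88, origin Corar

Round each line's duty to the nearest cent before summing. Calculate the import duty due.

Line 1 (6276.30, Orova, 1,817 kg, £174,650.04):
Base rate for 6276.30 is 1.5%.
Origin Orova is the FTA partner but 6276.30 is not on the preference list; base rate stands.
Duty = £174,650.04 × 1.5% = £2,619.75.
Line 2 (8555.40, Orova, 2,417 units, £14,284.47):
Base rate for 8555.40 is £4.45/unit.
Origin Orova qualifies under the Astica–Orova agreement and 8555.40 is covered: preferential rate Free applies instead.
Duty = £14,284.47 × 0% = £0.00.
Line 3 (3284.22, Corar, 3,321 kg, £502,400.88):
Base rate for 3284.22 is £1.25/kg.
Additional duty on 3284.22 from Corar: +22.8% ad valorem. Applied ad valorem rate = 22.8%.
Duty = £502,400.88 × 22.8% + 3,321 × £1.25 = £118,698.65.
Total = £2,619.75 + £0.00 + £118,698.65 = £121,318.40.

£121,318.40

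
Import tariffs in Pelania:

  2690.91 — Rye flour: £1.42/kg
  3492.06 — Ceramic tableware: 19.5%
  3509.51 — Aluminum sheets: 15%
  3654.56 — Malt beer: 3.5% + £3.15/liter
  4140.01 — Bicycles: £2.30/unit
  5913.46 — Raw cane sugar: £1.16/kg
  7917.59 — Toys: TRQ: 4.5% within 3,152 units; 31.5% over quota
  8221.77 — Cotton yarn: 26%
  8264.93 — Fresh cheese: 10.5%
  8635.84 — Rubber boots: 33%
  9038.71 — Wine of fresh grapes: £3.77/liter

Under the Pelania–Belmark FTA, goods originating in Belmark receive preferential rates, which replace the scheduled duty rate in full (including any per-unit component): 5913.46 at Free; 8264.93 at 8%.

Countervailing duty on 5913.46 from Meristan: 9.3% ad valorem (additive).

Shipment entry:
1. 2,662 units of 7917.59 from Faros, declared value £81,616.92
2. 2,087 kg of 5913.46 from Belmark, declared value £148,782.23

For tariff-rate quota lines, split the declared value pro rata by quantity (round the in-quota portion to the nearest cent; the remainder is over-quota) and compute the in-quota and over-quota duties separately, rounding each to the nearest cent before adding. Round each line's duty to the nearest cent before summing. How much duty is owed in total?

Line 1 (7917.59, Faros, 2,662 units, £81,616.92):
Code 7917.59 is under a tariff-rate quota (threshold 3,152 units). Quantity 2,662 units is within the quota, so the in-quota rate 4.5% applies to the full value.
Duty = £81,616.92 × 4.5% = £3,672.76.
Line 2 (5913.46, Belmark, 2,087 kg, £148,782.23):
Base rate for 5913.46 is £1.16/kg.
Origin Belmark qualifies under the Pelania–Belmark agreement and 5913.46 is covered: preferential rate Free applies instead.
The additional-duty order on 5913.46 targets Meristan, not Belmark; it does not apply.
Duty = £148,782.23 × 0% = £0.00.
Total = £3,672.76 + £0.00 = £3,672.76.

£3,672.76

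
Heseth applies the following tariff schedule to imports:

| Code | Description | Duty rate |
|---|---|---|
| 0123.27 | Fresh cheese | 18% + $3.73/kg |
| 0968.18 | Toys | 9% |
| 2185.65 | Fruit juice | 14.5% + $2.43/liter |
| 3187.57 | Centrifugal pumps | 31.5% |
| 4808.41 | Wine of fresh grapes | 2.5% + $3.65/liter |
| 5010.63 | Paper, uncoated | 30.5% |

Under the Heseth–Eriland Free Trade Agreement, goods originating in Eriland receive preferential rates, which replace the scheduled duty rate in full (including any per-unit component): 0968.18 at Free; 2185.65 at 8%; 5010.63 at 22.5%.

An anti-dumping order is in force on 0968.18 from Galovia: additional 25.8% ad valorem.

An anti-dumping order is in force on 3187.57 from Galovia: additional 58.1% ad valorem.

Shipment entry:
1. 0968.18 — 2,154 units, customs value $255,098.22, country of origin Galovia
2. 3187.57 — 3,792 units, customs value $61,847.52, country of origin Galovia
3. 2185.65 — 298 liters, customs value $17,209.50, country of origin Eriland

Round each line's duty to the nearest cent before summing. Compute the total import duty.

$145,566.32

Line 1 (0968.18, Galovia, 2,154 units, $255,098.22):
Base rate for 0968.18 is 9%.
0968.18 has an FTA preferential rate, but origin Galovia is not Eriland; base rate stands.
Additional duty on 0968.18 from Galovia: +25.8%. Applied ad valorem rate: 9% + 25.8% = 34.8%.
Duty = $255,098.22 × 34.8% = $88,774.18.
Line 2 (3187.57, Galovia, 3,792 units, $61,847.52):
Base rate for 3187.57 is 31.5%.
Additional duty on 3187.57 from Galovia: +58.1%. Applied ad valorem rate: 31.5% + 58.1% = 89.6%.
Duty = $61,847.52 × 89.6% = $55,415.38.
Line 3 (2185.65, Eriland, 298 liters, $17,209.50):
Base rate for 2185.65 is 14.5% + $2.43/liter.
Origin Eriland qualifies under the Heseth–Eriland agreement and 2185.65 is covered: preferential rate 8% applies instead.
Duty = $17,209.50 × 8% = $1,376.76.
Total = $88,774.18 + $55,415.38 + $1,376.76 = $145,566.32.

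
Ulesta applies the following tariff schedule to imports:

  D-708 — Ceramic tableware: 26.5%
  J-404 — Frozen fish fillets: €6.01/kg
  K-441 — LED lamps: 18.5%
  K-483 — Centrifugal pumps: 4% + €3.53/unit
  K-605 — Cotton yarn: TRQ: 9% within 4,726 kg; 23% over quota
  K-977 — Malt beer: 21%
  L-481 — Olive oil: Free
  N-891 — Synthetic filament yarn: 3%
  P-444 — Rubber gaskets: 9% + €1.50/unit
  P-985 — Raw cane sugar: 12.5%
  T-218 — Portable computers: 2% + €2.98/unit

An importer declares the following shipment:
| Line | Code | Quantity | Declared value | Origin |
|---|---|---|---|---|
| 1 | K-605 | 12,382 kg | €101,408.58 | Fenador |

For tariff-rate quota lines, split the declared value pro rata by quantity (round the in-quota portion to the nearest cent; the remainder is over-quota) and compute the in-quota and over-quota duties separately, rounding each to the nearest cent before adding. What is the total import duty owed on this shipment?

€17,905.14

Line 1 (K-605, Fenador, 12,382 kg, €101,408.58):
Code K-605 is under a tariff-rate quota (threshold 4,726 kg). In-quota: 4,726 kg at 9%; over-quota: 7,656 kg at 23%.
Pro-rata value split: in-quota = €101,408.58 × 4,726/12,382 = €38,705.94; over-quota = €101,408.58 − €38,705.94 = €62,702.64.
In-quota duty = €38,705.94 × 9% = €3,483.53. Over-quota duty = €62,702.64 × 23% = €14,421.61.
Line duty = €3,483.53 + €14,421.61 = €17,905.14.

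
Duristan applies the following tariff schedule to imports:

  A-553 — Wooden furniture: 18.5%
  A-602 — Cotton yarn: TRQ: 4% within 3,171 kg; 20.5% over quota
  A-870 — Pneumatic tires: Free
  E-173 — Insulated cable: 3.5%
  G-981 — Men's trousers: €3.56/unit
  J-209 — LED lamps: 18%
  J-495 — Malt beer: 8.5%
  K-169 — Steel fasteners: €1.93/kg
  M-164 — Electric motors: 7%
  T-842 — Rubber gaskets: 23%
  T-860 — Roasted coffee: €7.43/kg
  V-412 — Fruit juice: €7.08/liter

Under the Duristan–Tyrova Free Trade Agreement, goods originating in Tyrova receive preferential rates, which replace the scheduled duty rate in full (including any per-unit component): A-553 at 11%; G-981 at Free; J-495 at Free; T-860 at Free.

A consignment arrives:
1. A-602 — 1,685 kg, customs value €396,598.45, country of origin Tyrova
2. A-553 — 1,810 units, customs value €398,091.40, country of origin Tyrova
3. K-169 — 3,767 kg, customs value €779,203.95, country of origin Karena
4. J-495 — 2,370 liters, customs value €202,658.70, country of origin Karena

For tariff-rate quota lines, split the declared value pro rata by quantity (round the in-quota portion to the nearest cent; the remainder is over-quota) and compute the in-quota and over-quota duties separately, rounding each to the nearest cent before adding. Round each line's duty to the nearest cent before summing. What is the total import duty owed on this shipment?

Line 1 (A-602, Tyrova, 1,685 kg, €396,598.45):
Code A-602 is under a tariff-rate quota (threshold 3,171 kg). Quantity 1,685 kg is within the quota, so the in-quota rate 4% applies to the full value.
Duty = €396,598.45 × 4% = €15,863.94.
Line 2 (A-553, Tyrova, 1,810 units, €398,091.40):
Base rate for A-553 is 18.5%.
Origin Tyrova qualifies under the Duristan–Tyrova agreement and A-553 is covered: preferential rate 11% applies instead.
Duty = €398,091.40 × 11% = €43,790.05.
Line 3 (K-169, Karena, 3,767 kg, €779,203.95):
Base rate for K-169 is €1.93/kg.
Duty = 3,767 × €1.93 = €7,270.31.
Line 4 (J-495, Karena, 2,370 liters, €202,658.70):
Base rate for J-495 is 8.5%.
J-495 has an FTA preferential rate, but origin Karena is not Tyrova; base rate stands.
Duty = €202,658.70 × 8.5% = €17,225.99.
Total = €15,863.94 + €43,790.05 + €7,270.31 + €17,225.99 = €84,150.29.

€84,150.29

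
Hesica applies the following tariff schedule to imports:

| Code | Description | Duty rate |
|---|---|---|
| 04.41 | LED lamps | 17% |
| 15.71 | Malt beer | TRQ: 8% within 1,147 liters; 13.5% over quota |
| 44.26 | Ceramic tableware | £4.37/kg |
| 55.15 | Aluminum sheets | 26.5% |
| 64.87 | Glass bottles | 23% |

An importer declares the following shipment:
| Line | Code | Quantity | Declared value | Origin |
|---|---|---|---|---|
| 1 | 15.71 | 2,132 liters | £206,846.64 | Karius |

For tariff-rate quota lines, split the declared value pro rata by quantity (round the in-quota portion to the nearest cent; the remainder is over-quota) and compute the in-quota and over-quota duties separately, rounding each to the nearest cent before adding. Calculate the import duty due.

£21,803.79

Line 1 (15.71, Karius, 2,132 liters, £206,846.64):
Code 15.71 is under a tariff-rate quota (threshold 1,147 liters). In-quota: 1,147 liters at 8%; over-quota: 985 liters at 13.5%.
Pro-rata value split: in-quota = £206,846.64 × 1,147/2,132 = £111,281.94; over-quota = £206,846.64 − £111,281.94 = £95,564.70.
In-quota duty = £111,281.94 × 8% = £8,902.56. Over-quota duty = £95,564.70 × 13.5% = £12,901.23.
Line duty = £8,902.56 + £12,901.23 = £21,803.79.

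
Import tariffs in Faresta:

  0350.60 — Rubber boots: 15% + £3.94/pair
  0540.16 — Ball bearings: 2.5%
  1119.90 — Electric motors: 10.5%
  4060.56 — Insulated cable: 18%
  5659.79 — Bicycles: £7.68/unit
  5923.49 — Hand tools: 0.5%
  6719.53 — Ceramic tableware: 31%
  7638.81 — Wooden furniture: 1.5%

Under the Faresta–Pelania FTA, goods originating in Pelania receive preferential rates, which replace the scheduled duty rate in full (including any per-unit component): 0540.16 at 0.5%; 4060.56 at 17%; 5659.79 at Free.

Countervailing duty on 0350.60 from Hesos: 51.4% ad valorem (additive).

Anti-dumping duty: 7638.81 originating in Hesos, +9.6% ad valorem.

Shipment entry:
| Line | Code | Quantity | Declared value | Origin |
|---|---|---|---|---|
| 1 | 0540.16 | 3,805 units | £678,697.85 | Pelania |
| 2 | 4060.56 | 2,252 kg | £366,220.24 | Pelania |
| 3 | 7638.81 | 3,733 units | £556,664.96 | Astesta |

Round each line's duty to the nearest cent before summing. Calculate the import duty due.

£74,000.90

Line 1 (0540.16, Pelania, 3,805 units, £678,697.85):
Base rate for 0540.16 is 2.5%.
Origin Pelania qualifies under the Faresta–Pelania agreement and 0540.16 is covered: preferential rate 0.5% applies instead.
Duty = £678,697.85 × 0.5% = £3,393.49.
Line 2 (4060.56, Pelania, 2,252 kg, £366,220.24):
Base rate for 4060.56 is 18%.
Origin Pelania qualifies under the Faresta–Pelania agreement and 4060.56 is covered: preferential rate 17% applies instead.
Duty = £366,220.24 × 17% = £62,257.44.
Line 3 (7638.81, Astesta, 3,733 units, £556,664.96):
Base rate for 7638.81 is 1.5%.
The additional-duty order on 7638.81 targets Hesos, not Astesta; it does not apply.
Duty = £556,664.96 × 1.5% = £8,349.97.
Total = £3,393.49 + £62,257.44 + £8,349.97 = £74,000.90.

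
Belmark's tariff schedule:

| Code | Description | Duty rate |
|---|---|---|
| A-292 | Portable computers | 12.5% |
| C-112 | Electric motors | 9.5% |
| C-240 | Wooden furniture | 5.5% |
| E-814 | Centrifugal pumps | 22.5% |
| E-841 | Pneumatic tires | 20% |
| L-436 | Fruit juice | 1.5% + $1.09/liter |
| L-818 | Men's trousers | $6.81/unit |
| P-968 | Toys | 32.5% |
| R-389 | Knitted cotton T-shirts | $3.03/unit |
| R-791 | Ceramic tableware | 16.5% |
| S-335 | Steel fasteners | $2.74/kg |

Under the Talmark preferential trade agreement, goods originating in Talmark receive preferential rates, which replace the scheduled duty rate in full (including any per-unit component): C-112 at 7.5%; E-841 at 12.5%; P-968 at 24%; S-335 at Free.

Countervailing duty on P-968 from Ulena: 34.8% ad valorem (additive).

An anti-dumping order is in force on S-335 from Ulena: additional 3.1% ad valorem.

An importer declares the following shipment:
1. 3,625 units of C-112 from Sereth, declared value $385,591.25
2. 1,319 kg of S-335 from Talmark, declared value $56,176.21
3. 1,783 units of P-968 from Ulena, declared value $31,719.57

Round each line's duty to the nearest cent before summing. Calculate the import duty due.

Line 1 (C-112, Sereth, 3,625 units, $385,591.25):
Base rate for C-112 is 9.5%.
C-112 has an FTA preferential rate, but origin Sereth is not Talmark; base rate stands.
Duty = $385,591.25 × 9.5% = $36,631.17.
Line 2 (S-335, Talmark, 1,319 kg, $56,176.21):
Base rate for S-335 is $2.74/kg.
Origin Talmark qualifies under the Belmark–Talmark agreement and S-335 is covered: preferential rate Free applies instead.
The additional-duty order on S-335 targets Ulena, not Talmark; it does not apply.
Duty = $56,176.21 × 0% = $0.00.
Line 3 (P-968, Ulena, 1,783 units, $31,719.57):
Base rate for P-968 is 32.5%.
P-968 has an FTA preferential rate, but origin Ulena is not Talmark; base rate stands.
Additional duty on P-968 from Ulena: +34.8%. Applied ad valorem rate: 32.5% + 34.8% = 67.3%.
Duty = $31,719.57 × 67.3% = $21,347.27.
Total = $36,631.17 + $0.00 + $21,347.27 = $57,978.44.

$57,978.44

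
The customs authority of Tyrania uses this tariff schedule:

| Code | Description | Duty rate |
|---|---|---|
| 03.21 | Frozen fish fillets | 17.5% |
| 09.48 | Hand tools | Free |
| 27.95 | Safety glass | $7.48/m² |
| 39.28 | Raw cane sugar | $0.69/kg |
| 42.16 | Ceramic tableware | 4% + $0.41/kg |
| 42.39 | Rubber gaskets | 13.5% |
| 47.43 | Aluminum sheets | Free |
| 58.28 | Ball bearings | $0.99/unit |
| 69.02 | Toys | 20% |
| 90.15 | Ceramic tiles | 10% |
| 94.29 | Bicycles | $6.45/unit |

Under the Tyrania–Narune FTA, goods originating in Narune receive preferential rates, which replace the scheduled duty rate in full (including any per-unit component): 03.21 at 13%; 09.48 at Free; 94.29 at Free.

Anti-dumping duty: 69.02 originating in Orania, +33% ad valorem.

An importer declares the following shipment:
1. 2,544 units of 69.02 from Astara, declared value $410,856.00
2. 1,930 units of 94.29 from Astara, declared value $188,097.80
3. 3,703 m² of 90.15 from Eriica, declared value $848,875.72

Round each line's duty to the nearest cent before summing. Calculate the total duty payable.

$179,507.27

Line 1 (69.02, Astara, 2,544 units, $410,856.00):
Base rate for 69.02 is 20%.
The additional-duty order on 69.02 targets Orania, not Astara; it does not apply.
Duty = $410,856.00 × 20% = $82,171.20.
Line 2 (94.29, Astara, 1,930 units, $188,097.80):
Base rate for 94.29 is $6.45/unit.
94.29 has an FTA preferential rate, but origin Astara is not Narune; base rate stands.
Duty = 1,930 × $6.45 = $12,448.50.
Line 3 (90.15, Eriica, 3,703 m², $848,875.72):
Base rate for 90.15 is 10%.
Duty = $848,875.72 × 10% = $84,887.57.
Total = $82,171.20 + $12,448.50 + $84,887.57 = $179,507.27.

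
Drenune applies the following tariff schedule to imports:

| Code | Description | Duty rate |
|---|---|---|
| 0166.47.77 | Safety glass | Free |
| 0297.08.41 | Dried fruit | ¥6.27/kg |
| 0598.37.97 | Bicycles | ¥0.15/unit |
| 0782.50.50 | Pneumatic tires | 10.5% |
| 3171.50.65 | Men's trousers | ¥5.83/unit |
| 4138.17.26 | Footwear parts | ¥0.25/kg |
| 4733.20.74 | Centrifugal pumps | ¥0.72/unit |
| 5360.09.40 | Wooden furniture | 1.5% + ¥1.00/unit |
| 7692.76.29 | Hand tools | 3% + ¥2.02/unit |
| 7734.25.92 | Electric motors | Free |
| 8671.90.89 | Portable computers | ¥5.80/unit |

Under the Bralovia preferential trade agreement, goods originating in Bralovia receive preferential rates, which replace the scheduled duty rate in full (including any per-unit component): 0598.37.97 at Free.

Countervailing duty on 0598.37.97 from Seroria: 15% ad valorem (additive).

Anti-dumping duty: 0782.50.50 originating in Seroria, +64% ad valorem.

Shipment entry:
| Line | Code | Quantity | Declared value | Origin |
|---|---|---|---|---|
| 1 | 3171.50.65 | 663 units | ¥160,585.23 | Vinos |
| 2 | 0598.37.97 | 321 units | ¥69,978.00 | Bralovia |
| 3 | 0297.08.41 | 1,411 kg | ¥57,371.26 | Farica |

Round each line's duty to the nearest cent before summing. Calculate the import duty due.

¥12,712.26

Line 1 (3171.50.65, Vinos, 663 units, ¥160,585.23):
Base rate for 3171.50.65 is ¥5.83/unit.
Duty = 663 × ¥5.83 = ¥3,865.29.
Line 2 (0598.37.97, Bralovia, 321 units, ¥69,978.00):
Base rate for 0598.37.97 is ¥0.15/unit.
Origin Bralovia qualifies under the Drenune–Bralovia agreement and 0598.37.97 is covered: preferential rate Free applies instead.
The additional-duty order on 0598.37.97 targets Seroria, not Bralovia; it does not apply.
Duty = ¥69,978.00 × 0% = ¥0.00.
Line 3 (0297.08.41, Farica, 1,411 kg, ¥57,371.26):
Base rate for 0297.08.41 is ¥6.27/kg.
Duty = 1,411 × ¥6.27 = ¥8,846.97.
Total = ¥3,865.29 + ¥0.00 + ¥8,846.97 = ¥12,712.26.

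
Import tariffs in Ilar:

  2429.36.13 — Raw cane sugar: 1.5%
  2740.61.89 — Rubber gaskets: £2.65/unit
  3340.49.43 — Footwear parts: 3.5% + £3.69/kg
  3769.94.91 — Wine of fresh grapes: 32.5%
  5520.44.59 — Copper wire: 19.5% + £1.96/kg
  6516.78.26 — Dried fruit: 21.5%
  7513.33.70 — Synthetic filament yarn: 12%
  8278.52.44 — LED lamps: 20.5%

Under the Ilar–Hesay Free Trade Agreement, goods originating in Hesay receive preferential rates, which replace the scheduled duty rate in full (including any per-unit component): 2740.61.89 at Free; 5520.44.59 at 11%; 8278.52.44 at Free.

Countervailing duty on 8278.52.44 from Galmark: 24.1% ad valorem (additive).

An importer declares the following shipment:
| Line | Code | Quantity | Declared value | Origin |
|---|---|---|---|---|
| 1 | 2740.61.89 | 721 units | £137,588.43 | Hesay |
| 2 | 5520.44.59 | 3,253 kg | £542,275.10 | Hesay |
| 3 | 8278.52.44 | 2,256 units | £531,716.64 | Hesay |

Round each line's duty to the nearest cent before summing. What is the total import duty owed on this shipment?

£59,650.26

Line 1 (2740.61.89, Hesay, 721 units, £137,588.43):
Base rate for 2740.61.89 is £2.65/unit.
Origin Hesay qualifies under the Ilar–Hesay agreement and 2740.61.89 is covered: preferential rate Free applies instead.
Duty = £137,588.43 × 0% = £0.00.
Line 2 (5520.44.59, Hesay, 3,253 kg, £542,275.10):
Base rate for 5520.44.59 is 19.5% + £1.96/kg.
Origin Hesay qualifies under the Ilar–Hesay agreement and 5520.44.59 is covered: preferential rate 11% applies instead.
Duty = £542,275.10 × 11% = £59,650.26.
Line 3 (8278.52.44, Hesay, 2,256 units, £531,716.64):
Base rate for 8278.52.44 is 20.5%.
Origin Hesay qualifies under the Ilar–Hesay agreement and 8278.52.44 is covered: preferential rate Free applies instead.
The additional-duty order on 8278.52.44 targets Galmark, not Hesay; it does not apply.
Duty = £531,716.64 × 0% = £0.00.
Total = £0.00 + £59,650.26 + £0.00 = £59,650.26.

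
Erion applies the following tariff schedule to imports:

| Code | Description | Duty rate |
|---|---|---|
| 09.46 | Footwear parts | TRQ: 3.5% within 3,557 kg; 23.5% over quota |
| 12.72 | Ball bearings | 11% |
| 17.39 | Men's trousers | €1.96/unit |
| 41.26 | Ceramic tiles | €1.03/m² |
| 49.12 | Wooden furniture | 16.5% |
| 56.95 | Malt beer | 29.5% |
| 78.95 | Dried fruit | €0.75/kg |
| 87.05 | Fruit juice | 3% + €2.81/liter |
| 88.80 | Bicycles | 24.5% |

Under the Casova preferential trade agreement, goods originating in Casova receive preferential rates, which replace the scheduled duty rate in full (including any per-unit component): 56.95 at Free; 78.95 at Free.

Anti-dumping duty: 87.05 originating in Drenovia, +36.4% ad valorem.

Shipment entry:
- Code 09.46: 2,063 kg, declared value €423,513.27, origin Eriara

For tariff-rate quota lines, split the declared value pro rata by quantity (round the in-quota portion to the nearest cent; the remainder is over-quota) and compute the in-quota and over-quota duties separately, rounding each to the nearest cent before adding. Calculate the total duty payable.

€14,822.96

Line 1 (09.46, Eriara, 2,063 kg, €423,513.27):
Code 09.46 is under a tariff-rate quota (threshold 3,557 kg). Quantity 2,063 kg is within the quota, so the in-quota rate 3.5% applies to the full value.
Duty = €423,513.27 × 3.5% = €14,822.96.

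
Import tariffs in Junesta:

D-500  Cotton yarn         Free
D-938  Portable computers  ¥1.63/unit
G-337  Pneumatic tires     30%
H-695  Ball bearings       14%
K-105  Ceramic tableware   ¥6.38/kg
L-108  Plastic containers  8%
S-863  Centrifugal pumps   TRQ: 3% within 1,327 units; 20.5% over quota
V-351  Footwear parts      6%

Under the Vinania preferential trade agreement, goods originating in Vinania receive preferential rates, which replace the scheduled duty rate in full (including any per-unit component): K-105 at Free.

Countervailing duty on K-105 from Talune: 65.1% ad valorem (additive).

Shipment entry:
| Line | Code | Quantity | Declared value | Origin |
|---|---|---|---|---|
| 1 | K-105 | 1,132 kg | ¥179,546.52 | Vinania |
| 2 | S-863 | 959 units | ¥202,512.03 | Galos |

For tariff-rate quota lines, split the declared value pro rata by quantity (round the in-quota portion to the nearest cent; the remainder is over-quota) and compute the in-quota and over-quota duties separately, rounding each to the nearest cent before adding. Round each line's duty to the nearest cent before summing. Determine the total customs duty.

¥6,075.36

Line 1 (K-105, Vinania, 1,132 kg, ¥179,546.52):
Base rate for K-105 is ¥6.38/kg.
Origin Vinania qualifies under the Junesta–Vinania agreement and K-105 is covered: preferential rate Free applies instead.
The additional-duty order on K-105 targets Talune, not Vinania; it does not apply.
Duty = ¥179,546.52 × 0% = ¥0.00.
Line 2 (S-863, Galos, 959 units, ¥202,512.03):
Code S-863 is under a tariff-rate quota (threshold 1,327 units). Quantity 959 units is within the quota, so the in-quota rate 3% applies to the full value.
Duty = ¥202,512.03 × 3% = ¥6,075.36.
Total = ¥0.00 + ¥6,075.36 = ¥6,075.36.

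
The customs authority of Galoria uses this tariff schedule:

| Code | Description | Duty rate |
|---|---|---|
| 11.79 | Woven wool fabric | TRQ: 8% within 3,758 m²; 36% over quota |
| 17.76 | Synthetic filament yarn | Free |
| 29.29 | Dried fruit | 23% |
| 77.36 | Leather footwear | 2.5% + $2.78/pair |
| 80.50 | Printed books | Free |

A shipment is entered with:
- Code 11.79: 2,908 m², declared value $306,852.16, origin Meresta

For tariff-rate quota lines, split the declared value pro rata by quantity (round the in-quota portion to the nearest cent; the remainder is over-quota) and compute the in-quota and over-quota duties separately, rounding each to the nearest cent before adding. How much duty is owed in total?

Line 1 (11.79, Meresta, 2,908 m², $306,852.16):
Code 11.79 is under a tariff-rate quota (threshold 3,758 m²). Quantity 2,908 m² is within the quota, so the in-quota rate 8% applies to the full value.
Duty = $306,852.16 × 8% = $24,548.17.

$24,548.17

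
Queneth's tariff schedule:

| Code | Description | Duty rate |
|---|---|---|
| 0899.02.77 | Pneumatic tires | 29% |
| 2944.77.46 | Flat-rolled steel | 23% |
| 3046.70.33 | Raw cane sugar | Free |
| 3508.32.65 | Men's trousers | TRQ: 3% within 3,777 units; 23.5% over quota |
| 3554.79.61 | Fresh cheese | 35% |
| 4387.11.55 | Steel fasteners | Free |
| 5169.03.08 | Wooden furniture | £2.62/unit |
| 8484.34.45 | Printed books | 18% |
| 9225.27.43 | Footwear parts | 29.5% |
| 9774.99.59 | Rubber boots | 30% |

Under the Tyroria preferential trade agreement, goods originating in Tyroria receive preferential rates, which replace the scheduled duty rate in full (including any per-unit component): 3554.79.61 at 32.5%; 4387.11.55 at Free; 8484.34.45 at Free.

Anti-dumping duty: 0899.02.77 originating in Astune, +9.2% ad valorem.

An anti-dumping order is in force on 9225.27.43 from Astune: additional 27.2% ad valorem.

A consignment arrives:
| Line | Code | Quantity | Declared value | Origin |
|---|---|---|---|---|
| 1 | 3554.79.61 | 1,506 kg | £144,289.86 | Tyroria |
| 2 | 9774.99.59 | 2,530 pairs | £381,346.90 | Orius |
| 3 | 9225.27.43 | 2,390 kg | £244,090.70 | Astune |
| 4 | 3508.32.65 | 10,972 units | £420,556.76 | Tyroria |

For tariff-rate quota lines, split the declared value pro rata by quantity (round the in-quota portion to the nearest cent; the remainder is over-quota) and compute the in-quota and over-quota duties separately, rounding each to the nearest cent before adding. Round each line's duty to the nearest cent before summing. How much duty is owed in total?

Line 1 (3554.79.61, Tyroria, 1,506 kg, £144,289.86):
Base rate for 3554.79.61 is 35%.
Origin Tyroria qualifies under the Queneth–Tyroria agreement and 3554.79.61 is covered: preferential rate 32.5% applies instead.
Duty = £144,289.86 × 32.5% = £46,894.20.
Line 2 (9774.99.59, Orius, 2,530 pairs, £381,346.90):
Base rate for 9774.99.59 is 30%.
Duty = £381,346.90 × 30% = £114,404.07.
Line 3 (9225.27.43, Astune, 2,390 kg, £244,090.70):
Base rate for 9225.27.43 is 29.5%.
Additional duty on 9225.27.43 from Astune: +27.2%. Applied ad valorem rate: 29.5% + 27.2% = 56.7%.
Duty = £244,090.70 × 56.7% = £138,399.43.
Line 4 (3508.32.65, Tyroria, 10,972 units, £420,556.76):
Code 3508.32.65 is under a tariff-rate quota (threshold 3,777 units). In-quota: 3,777 units at 3%; over-quota: 7,195 units at 23.5%.
Pro-rata value split: in-quota = £420,556.76 × 3,777/10,972 = £144,772.41; over-quota = £420,556.76 − £144,772.41 = £275,784.35.
In-quota duty = £144,772.41 × 3% = £4,343.17. Over-quota duty = £275,784.35 × 23.5% = £64,809.32.
Line duty = £4,343.17 + £64,809.32 = £69,152.49.
Total = £46,894.20 + £114,404.07 + £138,399.43 + £69,152.49 = £368,850.19.

£368,850.19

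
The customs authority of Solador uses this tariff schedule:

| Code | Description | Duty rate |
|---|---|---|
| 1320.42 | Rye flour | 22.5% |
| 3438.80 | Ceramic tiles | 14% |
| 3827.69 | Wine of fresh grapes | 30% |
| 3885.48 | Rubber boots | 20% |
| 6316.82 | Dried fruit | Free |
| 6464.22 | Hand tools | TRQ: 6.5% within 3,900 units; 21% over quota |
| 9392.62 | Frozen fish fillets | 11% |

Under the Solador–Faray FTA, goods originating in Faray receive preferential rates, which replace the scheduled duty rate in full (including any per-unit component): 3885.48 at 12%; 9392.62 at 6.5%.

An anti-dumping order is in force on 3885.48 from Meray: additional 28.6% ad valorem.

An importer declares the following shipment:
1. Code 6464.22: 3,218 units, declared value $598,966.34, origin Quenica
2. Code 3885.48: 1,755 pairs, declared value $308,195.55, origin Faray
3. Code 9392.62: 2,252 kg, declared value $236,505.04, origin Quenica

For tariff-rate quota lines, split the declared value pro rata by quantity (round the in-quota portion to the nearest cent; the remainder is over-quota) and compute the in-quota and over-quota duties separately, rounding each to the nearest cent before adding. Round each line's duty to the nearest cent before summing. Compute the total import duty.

Line 1 (6464.22, Quenica, 3,218 units, $598,966.34):
Code 6464.22 is under a tariff-rate quota (threshold 3,900 units). Quantity 3,218 units is within the quota, so the in-quota rate 6.5% applies to the full value.
Duty = $598,966.34 × 6.5% = $38,932.81.
Line 2 (3885.48, Faray, 1,755 pairs, $308,195.55):
Base rate for 3885.48 is 20%.
Origin Faray qualifies under the Solador–Faray agreement and 3885.48 is covered: preferential rate 12% applies instead.
The additional-duty order on 3885.48 targets Meray, not Faray; it does not apply.
Duty = $308,195.55 × 12% = $36,983.47.
Line 3 (9392.62, Quenica, 2,252 kg, $236,505.04):
Base rate for 9392.62 is 11%.
9392.62 has an FTA preferential rate, but origin Quenica is not Faray; base rate stands.
Duty = $236,505.04 × 11% = $26,015.55.
Total = $38,932.81 + $36,983.47 + $26,015.55 = $101,931.83.

$101,931.83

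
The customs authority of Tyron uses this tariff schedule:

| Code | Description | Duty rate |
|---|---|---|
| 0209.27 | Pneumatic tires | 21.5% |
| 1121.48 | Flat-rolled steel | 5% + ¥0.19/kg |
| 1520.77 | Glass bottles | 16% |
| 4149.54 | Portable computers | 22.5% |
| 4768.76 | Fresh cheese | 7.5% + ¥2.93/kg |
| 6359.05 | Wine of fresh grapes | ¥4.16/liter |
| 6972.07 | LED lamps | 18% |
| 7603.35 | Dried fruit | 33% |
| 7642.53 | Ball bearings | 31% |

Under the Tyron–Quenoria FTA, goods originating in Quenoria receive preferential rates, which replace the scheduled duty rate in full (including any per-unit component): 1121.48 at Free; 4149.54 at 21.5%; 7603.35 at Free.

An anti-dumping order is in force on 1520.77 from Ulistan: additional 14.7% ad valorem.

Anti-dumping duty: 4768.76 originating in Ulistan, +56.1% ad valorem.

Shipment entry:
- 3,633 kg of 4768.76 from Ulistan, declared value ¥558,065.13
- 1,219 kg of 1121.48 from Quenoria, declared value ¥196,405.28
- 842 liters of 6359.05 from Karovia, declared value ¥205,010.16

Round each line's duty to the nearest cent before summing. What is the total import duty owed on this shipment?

¥369,076.83

Line 1 (4768.76, Ulistan, 3,633 kg, ¥558,065.13):
Base rate for 4768.76 is 7.5% + ¥2.93/kg.
Additional duty on 4768.76 from Ulistan: +56.1%. Applied ad valorem rate: 7.5% + 56.1% = 63.6%.
Duty = ¥558,065.13 × 63.6% + 3,633 × ¥2.93 = ¥365,574.11.
Line 2 (1121.48, Quenoria, 1,219 kg, ¥196,405.28):
Base rate for 1121.48 is 5% + ¥0.19/kg.
Origin Quenoria qualifies under the Tyron–Quenoria agreement and 1121.48 is covered: preferential rate Free applies instead.
Duty = ¥196,405.28 × 0% = ¥0.00.
Line 3 (6359.05, Karovia, 842 liters, ¥205,010.16):
Base rate for 6359.05 is ¥4.16/liter.
Duty = 842 × ¥4.16 = ¥3,502.72.
Total = ¥365,574.11 + ¥0.00 + ¥3,502.72 = ¥369,076.83.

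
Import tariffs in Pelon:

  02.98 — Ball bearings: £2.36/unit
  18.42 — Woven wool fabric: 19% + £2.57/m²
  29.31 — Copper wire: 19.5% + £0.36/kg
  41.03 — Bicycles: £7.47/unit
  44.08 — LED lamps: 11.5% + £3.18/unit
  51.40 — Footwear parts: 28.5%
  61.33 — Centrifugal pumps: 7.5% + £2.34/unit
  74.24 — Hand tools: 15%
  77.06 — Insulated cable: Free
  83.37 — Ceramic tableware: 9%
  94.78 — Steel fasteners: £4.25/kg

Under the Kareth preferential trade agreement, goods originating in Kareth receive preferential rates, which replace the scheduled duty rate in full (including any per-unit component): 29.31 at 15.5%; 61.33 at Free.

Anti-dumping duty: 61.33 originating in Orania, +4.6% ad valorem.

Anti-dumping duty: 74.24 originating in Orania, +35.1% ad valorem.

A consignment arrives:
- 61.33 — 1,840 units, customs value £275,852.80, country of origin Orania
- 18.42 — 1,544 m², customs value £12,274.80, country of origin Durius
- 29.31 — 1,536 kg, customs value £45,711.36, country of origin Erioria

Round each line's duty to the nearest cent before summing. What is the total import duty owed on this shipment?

Line 1 (61.33, Orania, 1,840 units, £275,852.80):
Base rate for 61.33 is 7.5% + £2.34/unit.
61.33 has an FTA preferential rate, but origin Orania is not Kareth; base rate stands.
Additional duty on 61.33 from Orania: +4.6%. Applied ad valorem rate: 7.5% + 4.6% = 12.1%.
Duty = £275,852.80 × 12.1% + 1,840 × £2.34 = £37,683.79.
Line 2 (18.42, Durius, 1,544 m², £12,274.80):
Base rate for 18.42 is 19% + £2.57/m².
Duty = £12,274.80 × 19% + 1,544 × £2.57 = £6,300.29.
Line 3 (29.31, Erioria, 1,536 kg, £45,711.36):
Base rate for 29.31 is 19.5% + £0.36/kg.
29.31 has an FTA preferential rate, but origin Erioria is not Kareth; base rate stands.
Duty = £45,711.36 × 19.5% + 1,536 × £0.36 = £9,466.68.
Total = £37,683.79 + £6,300.29 + £9,466.68 = £53,450.76.

£53,450.76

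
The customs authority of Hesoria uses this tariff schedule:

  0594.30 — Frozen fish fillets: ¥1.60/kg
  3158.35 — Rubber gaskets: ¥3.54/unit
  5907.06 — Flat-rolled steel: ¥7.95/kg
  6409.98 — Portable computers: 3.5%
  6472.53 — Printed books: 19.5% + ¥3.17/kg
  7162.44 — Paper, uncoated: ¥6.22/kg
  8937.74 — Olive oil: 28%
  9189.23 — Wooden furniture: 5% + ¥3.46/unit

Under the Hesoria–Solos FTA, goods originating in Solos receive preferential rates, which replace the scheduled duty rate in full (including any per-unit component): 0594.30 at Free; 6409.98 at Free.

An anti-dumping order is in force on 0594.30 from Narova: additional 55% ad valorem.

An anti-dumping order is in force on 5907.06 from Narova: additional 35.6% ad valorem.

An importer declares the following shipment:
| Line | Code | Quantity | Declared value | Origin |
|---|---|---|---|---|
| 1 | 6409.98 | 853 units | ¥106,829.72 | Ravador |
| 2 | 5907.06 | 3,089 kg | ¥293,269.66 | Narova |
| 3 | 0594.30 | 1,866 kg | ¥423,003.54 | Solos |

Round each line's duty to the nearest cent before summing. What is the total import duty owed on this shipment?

Line 1 (6409.98, Ravador, 853 units, ¥106,829.72):
Base rate for 6409.98 is 3.5%.
6409.98 has an FTA preferential rate, but origin Ravador is not Solos; base rate stands.
Duty = ¥106,829.72 × 3.5% = ¥3,739.04.
Line 2 (5907.06, Narova, 3,089 kg, ¥293,269.66):
Base rate for 5907.06 is ¥7.95/kg.
Additional duty on 5907.06 from Narova: +35.6% ad valorem. Applied ad valorem rate = 35.6%.
Duty = ¥293,269.66 × 35.6% + 3,089 × ¥7.95 = ¥128,961.55.
Line 3 (0594.30, Solos, 1,866 kg, ¥423,003.54):
Base rate for 0594.30 is ¥1.60/kg.
Origin Solos qualifies under the Hesoria–Solos agreement and 0594.30 is covered: preferential rate Free applies instead.
The additional-duty order on 0594.30 targets Narova, not Solos; it does not apply.
Duty = ¥423,003.54 × 0% = ¥0.00.
Total = ¥3,739.04 + ¥128,961.55 + ¥0.00 = ¥132,700.59.

¥132,700.59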